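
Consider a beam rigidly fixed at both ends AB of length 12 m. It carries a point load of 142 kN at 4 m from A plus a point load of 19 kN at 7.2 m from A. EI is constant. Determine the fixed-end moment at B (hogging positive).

Take the two fixed-end moments M_A, M_B as redundants; the released structure is the simple span AB.
Simple-span end rotations at A and B under the given loads:
  at A: point load 142 at a = 4: Pab(L + b)/(6LEI) = 1262/EI
  at B: point load 142 at a = 4: Pab(L + a)/(6LEI) = 1010/EI
  at A: point load 19 at a = 7.2: Pab(L + b)/(6LEI) = 153.2/EI
  at B: point load 19 at a = 7.2: Pab(L + a)/(6LEI) = 175.1/EI
  θ_A0 = 1415/EI,  θ_B0 = 1185/EI
Flexibility coefficients: a unit moment at one end gives L/(3EI) there and L/(6EI) at the far end, so f₁₁ = f₂₂ = 4/EI and f₁₂ = f₂₁ = 2/EI.
Compatibility — zero rotation at each built-in end:
  4 M_A + 2 M_B = 1415
  2 M_A + 4 M_B = 1185
Solving the pair gives M_A = 274.3 kN·m and M_B = 159.1 kN·m (hogging).

M_B = 159.1 kN·m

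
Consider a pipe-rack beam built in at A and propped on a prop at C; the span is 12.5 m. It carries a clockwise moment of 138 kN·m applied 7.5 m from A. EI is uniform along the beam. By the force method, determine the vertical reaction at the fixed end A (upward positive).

Choose R_C as the redundant. The primary structure is the cantilever fixed at A.
Primary-structure tip deflection at C by superposition:
  clockwise couple 138 at a = 7.5: M₀a(2L − a)/(2EI) = 9056/EI
Tip deflection under a unit load at C: L³/(3EI) = 651/EI.
The prop prevents deflection at C: R_C = δ_0/δ_{CC} = 9056/651 = 13.91 kN.
Vertical equilibrium: R_A = ΣP − R_C = 0 − 13.91 = -13.91 kN.

R_A = -13.91 kN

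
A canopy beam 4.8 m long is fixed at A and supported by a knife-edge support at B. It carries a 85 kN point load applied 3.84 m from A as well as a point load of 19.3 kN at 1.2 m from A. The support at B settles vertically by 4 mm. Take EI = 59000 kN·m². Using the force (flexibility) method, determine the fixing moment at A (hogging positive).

M_A = 85.1 kN·m

Release the roller at B. Primary structure: cantilever fixed at A.
Downward deflection at the released point B due to the loads:
  point load 85 at a = 3.84: Pa²(3L − a)/(6EI) = 2206/EI
  point load 19.3 at a = 1.2: Pa²(3L − a)/(6EI) = 61.14/EI
  δ_0 = 2267/EI
Flexibility coefficient — unit upward force at B: δ_{BB} = L³/(3EI) = 36.86/EI.
With EI = 59000 kN·m²: δ_0 = 0.038425 m and δ_{BB} = 0.000625 m/kN.
Compatibility — the beam at B must follow the support down by 0.004 m: δ_0 − R_B·δ_{BB} = 0.004, so R_B = (0.038425 − 0.004)/0.000625 = 55.1 kN.
Moment equilibrium about A: M_A = Σ(load moments about A) − R_B·L = 349.6 − 55.1×4.8 = 85.1 kN·m.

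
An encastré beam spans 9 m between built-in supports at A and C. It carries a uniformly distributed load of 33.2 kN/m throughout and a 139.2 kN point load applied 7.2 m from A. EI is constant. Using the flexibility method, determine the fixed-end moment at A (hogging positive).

M_A = 264.2 kN·m

Release both end moments; the primary structure is a simply-supported span AC with redundants M_A and M_C.
On the primary (simply-supported) span, the end slopes from the loading are:
  at A: UDL 33.2: wL³/(24EI) = 1008/EI
  at C: UDL 33.2: wL³/(24EI) = 1008/EI
  at A: point load 139.2 at a = 7.2: Pab(L + b)/(6LEI) = 360.8/EI
  at C: point load 139.2 at a = 7.2: Pab(L + a)/(6LEI) = 541.2/EI
  θ_A0 = 1369/EI,  θ_C0 = 1550/EI
Flexibility coefficients: a unit moment at one end gives L/(3EI) there and L/(6EI) at the far end, so f₁₁ = f₂₂ = 3/EI and f₁₂ = f₂₁ = 1.5/EI.
Compatibility — zero rotation at each built-in end:
  3 M_A + 1.5 M_C = 1369
  1.5 M_A + 3 M_C = 1550
Solving the pair gives M_A = 264.2 kN·m and M_C = 384.5 kN·m (hogging).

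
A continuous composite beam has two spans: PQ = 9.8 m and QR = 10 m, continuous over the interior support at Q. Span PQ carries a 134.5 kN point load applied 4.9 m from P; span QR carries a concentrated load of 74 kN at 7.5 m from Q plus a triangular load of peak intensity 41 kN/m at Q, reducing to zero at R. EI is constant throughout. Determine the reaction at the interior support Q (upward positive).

R_Q = 283.9 kN

Insert a hinge at Q; M_Q is the redundant, and each span becomes simply supported.
Discontinuity in slope at Q on the released structure — sum the simple-span end rotations:
  span PQ: point load 134.5 at a = 4.9: Pab(L + a)/(6LEI) = 807.3/EI
  span QR: point load 74 at a = 7.5: Pab(L + b)/(6LEI) = 289.1/EI
  span QR: triangular load, peak 41: w₀L³/(45EI) = 911.1/EI
  relative rotation θ_0 = (807.3 + 1200)/EI = 2008/EI
A unit hogging moment at Q produces rotation L₁/(3EI) + L₂/(3EI) = 6.6/EI.
Compatibility: M_Q·(L₁+L₂)/(3EI) = θ_0, giving M_Q = 304.2 kN·m (hogging).
Span PQ, ΣM about P with M_Q applied at Q: R_Q^{PQ}·9.8 = 659 + 304.2, so R_Q^{PQ} = 98.29 kN and R_P = 134.5 − 98.29 = 36.21 kN.
Span QR, ΣM about R: R_Q^{QR}·10 = 1552 + 304.2, so R_Q^{QR} = 185.6 kN and R_R = 279 − 185.6 = 93.42 kN.
R_Q = 98.29 + 185.6 = 283.9 kN.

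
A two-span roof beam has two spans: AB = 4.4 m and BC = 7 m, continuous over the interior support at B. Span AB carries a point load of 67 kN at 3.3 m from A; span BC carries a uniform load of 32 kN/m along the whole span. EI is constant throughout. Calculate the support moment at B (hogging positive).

M_B = 139 kN·m

Release continuity at B by inserting a hinge; the redundant is the internal moment M_B. The primary structure is two simply-supported spans AB and BC.
Rotations at B on the released spans (each span's end-slope, ×1/EI):
  span AB: point load 67 at a = 3.3: Pab(L + a)/(6LEI) = 70.94/EI
  span BC: UDL 32: wL³/(24EI) = 457.3/EI
  relative rotation θ_0 = (70.94 + 457.3)/EI = 528.3/EI
A unit hogging moment at B produces rotation L₁/(3EI) + L₂/(3EI) = 3.8/EI.
Compatibility: M_B·(L₁+L₂)/(3EI) = θ_0, giving M_B = 139 kN·m (hogging).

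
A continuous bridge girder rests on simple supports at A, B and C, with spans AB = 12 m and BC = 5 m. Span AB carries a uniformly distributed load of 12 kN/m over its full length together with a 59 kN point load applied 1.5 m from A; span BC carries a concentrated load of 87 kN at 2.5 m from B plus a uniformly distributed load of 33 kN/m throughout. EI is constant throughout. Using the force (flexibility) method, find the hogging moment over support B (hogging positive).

Release continuity at B by inserting a hinge; the redundant is the internal moment M_B. The primary structure is two simply-supported spans AB and BC.
Discontinuity in slope at B on the released structure — sum the simple-span end rotations:
  span AB: UDL 12: wL³/(24EI) = 864/EI
  span AB: point load 59 at a = 1.5: Pab(L + a)/(6LEI) = 174.2/EI
  span BC: point load 87 at a = 2.5: Pab(L + b)/(6LEI) = 135.9/EI
  span BC: UDL 33: wL³/(24EI) = 171.9/EI
  relative rotation θ_0 = (1038 + 307.8)/EI = 1346/EI
A unit hogging moment at B produces rotation L₁/(3EI) + L₂/(3EI) = 5.667/EI.
Compatibility: M_B·(L₁+L₂)/(3EI) = θ_0, giving M_B = 237.5 kN·m (hogging).

M_B = 237.5 kN·m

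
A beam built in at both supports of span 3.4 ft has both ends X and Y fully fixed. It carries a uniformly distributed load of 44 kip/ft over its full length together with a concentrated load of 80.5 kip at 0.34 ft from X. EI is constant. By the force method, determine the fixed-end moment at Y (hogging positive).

Release both end moments; the primary structure is a simply-supported span XY with redundants M_X and M_Y.
End rotations of the released simple span under the applied load (×1/EI):
  at X: UDL 44: wL³/(24EI) = 72.06/EI
  at Y: UDL 44: wL³/(24EI) = 72.06/EI
  at X: point load 80.5 at a = 0.34: Pab(L + b)/(6LEI) = 26.52/EI
  at Y: point load 80.5 at a = 0.34: Pab(L + a)/(6LEI) = 15.35/EI
  θ_X0 = 98.58/EI,  θ_Y0 = 87.41/EI
Flexibility coefficients: a unit moment at one end gives L/(3EI) there and L/(6EI) at the far end, so f₁₁ = f₂₂ = 1.133/EI and f₁₂ = f₂₁ = 0.5667/EI.
Compatibility — zero rotation at each built-in end:
  1.133 M_X + 0.5667 M_Y = 98.58
  0.5667 M_X + 1.133 M_Y = 87.41
Solving the pair gives M_X = 64.56 kip·ft and M_Y = 44.85 kip·ft (hogging).

M_Y = 44.85 kip·ft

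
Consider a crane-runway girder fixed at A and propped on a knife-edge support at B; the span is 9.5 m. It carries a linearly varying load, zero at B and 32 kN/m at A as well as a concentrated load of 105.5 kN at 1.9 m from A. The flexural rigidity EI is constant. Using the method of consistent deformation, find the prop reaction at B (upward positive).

R_B = 36.31 kN

Remove the prop at B; the released (primary) structure is a cantilever built in at A.
Free-end deflection of the primary structure under the applied loading (downward +):
  triangular load, peak 32 at the fixed end: w₀L⁴/(30EI) = 8688/EI
  point load 105.5 at a = 1.9: Pa²(3L − a)/(6EI) = 1688/EI
  δ_0 = 10377/EI
Tip deflection under a unit load at B: L³/(3EI) = 285.8/EI.
Compatibility at B: δ_0 − R_B·δ_{BB} = 0, so R_B = 10377/285.8 = 36.31 kN.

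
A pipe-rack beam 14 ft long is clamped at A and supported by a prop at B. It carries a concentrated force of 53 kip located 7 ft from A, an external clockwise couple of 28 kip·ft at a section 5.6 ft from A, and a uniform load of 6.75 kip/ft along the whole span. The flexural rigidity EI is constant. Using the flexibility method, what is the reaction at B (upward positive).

R_B = 53.92 kip

Choose R_B as the redundant. The primary structure is the cantilever fixed at A.
Primary-structure tip deflection at B by superposition:
  point load 53 at a = 7: Pa²(3L − a)/(6EI) = 15149/EI
  clockwise couple 28 at a = 5.6: M₀a(2L − a)/(2EI) = 1756/EI
  UDL 6.75: wL⁴/(8EI) = 32414/EI
  δ_0 = 49319/EI
Tip deflection under a unit load at B: L³/(3EI) = 914.7/EI.
Compatibility at B: δ_0 − R_B·δ_{BB} = 0, so R_B = 49319/914.7 = 53.92 kip.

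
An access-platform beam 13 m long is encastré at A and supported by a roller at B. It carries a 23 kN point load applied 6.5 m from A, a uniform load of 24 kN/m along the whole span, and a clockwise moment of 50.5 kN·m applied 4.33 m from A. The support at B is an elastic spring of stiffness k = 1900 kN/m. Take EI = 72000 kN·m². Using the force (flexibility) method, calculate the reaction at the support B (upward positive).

Choose R_B as the redundant. The primary structure is the cantilever fixed at A.
Deflection at B on the released cantilever, summing each load's contribution:
  point load 23 at a = 6.5: Pa²(3L − a)/(6EI) = 5264/EI
  UDL 24: wL⁴/(8EI) = 85683/EI
  clockwise couple 50.5 at a = 4.33: M₀a(2L − a)/(2EI) = 2369/EI
  δ_0 = 93316/EI
Flexibility coefficient — unit upward force at B: δ_{BB} = L³/(3EI) = 732.3/EI.
With EI = 72000 kN·m²: δ_0 = 1.2961 m and δ_{BB} = 0.010171 m/kN.
Compatibility — the spring shortens by R_B/k under the reaction it provides: δ_0 − R_B·δ_{BB} = R_B/k. With 1/k = 0.000526 m/kN, R_B = δ_0 / (δ_{BB} + 1/k) = 1.2961 / (0.010171 + 0.000526) = 121.2 kN.

R_B = 121.2 kN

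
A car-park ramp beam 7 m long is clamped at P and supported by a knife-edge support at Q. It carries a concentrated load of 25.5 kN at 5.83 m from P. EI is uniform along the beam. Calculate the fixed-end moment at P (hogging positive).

Remove the prop at Q; the released (primary) structure is a cantilever built in at P.
Downward deflection at the released point Q due to the loads:
  point load 25.5 at a = 5.83: Pa²(3L − a)/(6EI) = 2191/EI
Flexibility coefficient — unit upward force at Q: δ_{QQ} = L³/(3EI) = 114.3/EI.
The prop prevents deflection at Q: R_Q = δ_0/δ_{QQ} = 2191/114.3 = 19.17 kN.
Moment equilibrium about P: M_P = Σ(load moments about P) − R_Q·L = 148.7 − 19.17×7 = 14.5 kN·m.

M_P = 14.5 kN·m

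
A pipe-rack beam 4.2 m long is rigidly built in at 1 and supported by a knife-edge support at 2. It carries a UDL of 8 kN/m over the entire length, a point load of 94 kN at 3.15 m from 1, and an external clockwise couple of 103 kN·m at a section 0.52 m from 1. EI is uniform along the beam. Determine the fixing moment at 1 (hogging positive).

Release the roller at 2. Primary structure: cantilever fixed at 1.
Deflection at 2 on the released cantilever, summing each load's contribution:
  UDL 8: wL⁴/(8EI) = 311.2/EI
  point load 94 at a = 3.15: Pa²(3L − a)/(6EI) = 1469/EI
  clockwise couple 103 at a = 0.52: M₀a(2L − a)/(2EI) = 211/EI
  δ_0 = 1991/EI
Tip deflection under a unit load at 2: L³/(3EI) = 24.7/EI.
Compatibility at 2: δ_0 − R_2·δ_{22} = 0, so R_2 = 1991/24.7 = 80.63 kN.
Moment equilibrium about 1: M_1 = Σ(load moments about 1) − R_2·L = 469.7 − 80.63×4.2 = 131 kN·m.

M_1 = 131 kN·m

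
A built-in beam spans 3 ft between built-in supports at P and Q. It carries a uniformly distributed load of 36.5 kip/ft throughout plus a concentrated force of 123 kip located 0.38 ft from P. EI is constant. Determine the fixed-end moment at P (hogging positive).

M_P = 63.02 kip·ft

Take the two fixed-end moments M_P, M_Q as redundants; the released structure is the simple span PQ.
On the primary (simply-supported) span, the end slopes from the loading are:
  at P: UDL 36.5: wL³/(24EI) = 41.06/EI
  at Q: UDL 36.5: wL³/(24EI) = 41.06/EI
  at P: point load 123 at a = 0.38: Pab(L + b)/(6LEI) = 38.23/EI
  at Q: point load 123 at a = 0.38: Pab(L + a)/(6LEI) = 23/EI
  θ_P0 = 79.3/EI,  θ_Q0 = 64.06/EI
Flexibility coefficients: a unit moment at one end gives L/(3EI) there and L/(6EI) at the far end, so f₁₁ = f₂₂ = 1/EI and f₁₂ = f₂₁ = 0.5/EI.
Compatibility — zero rotation at each built-in end:
  1 M_P + 0.5 M_Q = 79.3
  0.5 M_P + 1 M_Q = 64.06
Solving the pair gives M_P = 63.02 kip·ft and M_Q = 32.55 kip·ft (hogging).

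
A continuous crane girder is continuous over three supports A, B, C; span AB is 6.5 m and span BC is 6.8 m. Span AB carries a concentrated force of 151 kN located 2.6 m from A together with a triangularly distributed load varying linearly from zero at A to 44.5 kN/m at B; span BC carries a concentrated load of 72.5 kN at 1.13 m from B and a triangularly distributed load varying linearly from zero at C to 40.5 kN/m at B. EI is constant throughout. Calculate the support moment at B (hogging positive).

Insert a hinge at B; M_B is the redundant, and each span becomes simply supported.
End slopes at the hinge B, treating each span as simply supported:
  span AB: point load 151 at a = 2.6: Pab(L + a)/(6LEI) = 357.3/EI
  span AB: triangular load, peak 44.5: w₀L³/(45EI) = 271.6/EI
  span BC: point load 72.5 at a = 1.13: Pab(L + b)/(6LEI) = 142/EI
  span BC: triangular load, peak 40.5: w₀L³/(45EI) = 283/EI
  relative rotation θ_0 = (628.8 + 425)/EI = 1054/EI
A unit hogging moment at B produces rotation L₁/(3EI) + L₂/(3EI) = 4.433/EI.
Slope continuity at B: θ_0 = M_B·4.433/EI, so M_B = 1054/4.433 = 237.7 kN·m (hogging).

M_B = 237.7 kN·m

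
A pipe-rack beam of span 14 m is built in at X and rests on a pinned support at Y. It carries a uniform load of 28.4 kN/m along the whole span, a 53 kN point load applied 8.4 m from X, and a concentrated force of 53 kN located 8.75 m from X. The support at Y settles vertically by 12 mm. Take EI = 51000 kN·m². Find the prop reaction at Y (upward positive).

R_Y = 195.9 kN

Release the roller at Y. Primary structure: cantilever fixed at X.
Downward deflection at the released point Y due to the loads:
  UDL 28.4: wL⁴/(8EI) = 136377/EI
  point load 53 at a = 8.4: Pa²(3L − a)/(6EI) = 20942/EI
  point load 53 at a = 8.75: Pa²(3L − a)/(6EI) = 22487/EI
  δ_0 = 179806/EI
Flexibility coefficient — unit upward force at Y: δ_{YY} = L³/(3EI) = 914.7/EI.
With EI = 51000 kN·m²: δ_0 = 3.5256 m and δ_{YY} = 0.017935 m/kN.
Compatibility — the beam at Y must follow the support down by 0.012 m: δ_0 − R_Y·δ_{YY} = 0.012, so R_Y = (3.5256 − 0.012)/0.017935 = 195.9 kN.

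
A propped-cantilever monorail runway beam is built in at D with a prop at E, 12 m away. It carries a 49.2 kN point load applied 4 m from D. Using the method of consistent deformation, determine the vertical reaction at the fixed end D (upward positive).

Choose R_E as the redundant. The primary structure is the cantilever fixed at D.
Free-end deflection of the primary structure under the applied loading (downward +):
  point load 49.2 at a = 4: Pa²(3L − a)/(6EI) = 4198/EI
Flexibility coefficient — unit upward force at E: δ_{EE} = L³/(3EI) = 576/EI.
The prop prevents deflection at E: R_E = δ_0/δ_{EE} = 4198/576 = 7.289 kN.
Vertical equilibrium: R_D = ΣP − R_E = 49.2 − 7.289 = 41.91 kN.

R_D = 41.91 kN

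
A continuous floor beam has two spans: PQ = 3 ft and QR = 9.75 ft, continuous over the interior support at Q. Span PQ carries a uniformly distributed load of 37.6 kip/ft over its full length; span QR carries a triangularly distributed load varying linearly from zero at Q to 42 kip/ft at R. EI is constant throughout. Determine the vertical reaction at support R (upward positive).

R_R = 117.2 kip

Take M_Q as the redundant. Released structure: two simple spans PQ and QR with a hinge at Q.
Discontinuity in slope at Q on the released structure — sum the simple-span end rotations:
  span PQ: UDL 37.6: wL³/(24EI) = 42.3/EI
  span QR: triangular load, peak 42: 7w₀L³/(360EI) = 756.9/EI
  relative rotation θ_0 = (42.3 + 756.9)/EI = 799.2/EI
A unit hogging moment at Q produces rotation L₁/(3EI) + L₂/(3EI) = 4.25/EI.
Compatibility: M_Q·(L₁+L₂)/(3EI) = θ_0, giving M_Q = 188.1 kip·ft (hogging).
Span QR, ΣM about R: R_Q^{QR}·9.75 = 665.4 + 188.1, so R_Q^{QR} = 87.54 kip and R_R = 204.8 − 87.54 = 117.2 kip.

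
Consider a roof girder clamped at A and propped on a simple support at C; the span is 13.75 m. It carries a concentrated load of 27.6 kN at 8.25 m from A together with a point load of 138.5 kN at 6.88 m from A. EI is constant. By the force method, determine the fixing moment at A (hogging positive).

Take the reaction at C as the redundant and release it; the primary structure is a cantilever fixed at A.
Deflection at C on the released cantilever, summing each load's contribution:
  point load 27.6 at a = 8.25: Pa²(3L − a)/(6EI) = 10332/EI
  point load 138.5 at a = 6.88: Pa²(3L − a)/(6EI) = 37554/EI
  δ_0 = 47886/EI
Tip deflection under a unit load at C: L³/(3EI) = 866.5/EI.
Compatibility at C: δ_0 − R_C·δ_{CC} = 0, so R_C = 47886/866.5 = 55.26 kN.
Moment equilibrium about A: M_A = Σ(load moments about A) − R_C·L = 1181 − 55.26×13.75 = 420.7 kN·m.

M_A = 420.7 kN·m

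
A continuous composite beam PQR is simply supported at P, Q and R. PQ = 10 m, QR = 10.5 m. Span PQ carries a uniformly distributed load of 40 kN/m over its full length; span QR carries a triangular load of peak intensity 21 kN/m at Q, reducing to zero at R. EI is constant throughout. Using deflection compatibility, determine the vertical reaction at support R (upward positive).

Release continuity at Q by inserting a hinge; the redundant is the internal moment M_Q. The primary structure is two simply-supported spans PQ and QR.
End slopes at the hinge Q, treating each span as simply supported:
  span PQ: UDL 40: wL³/(24EI) = 1667/EI
  span QR: triangular load, peak 21: w₀L³/(45EI) = 540.2/EI
  relative rotation θ_0 = (1667 + 540.2)/EI = 2207/EI
A unit hogging moment at Q produces rotation L₁/(3EI) + L₂/(3EI) = 6.833/EI.
Compatibility: M_Q·(L₁+L₂)/(3EI) = θ_0, giving M_Q = 323 kN·m (hogging).
Span QR, ΣM about R: R_Q^{QR}·10.5 = 771.8 + 323, so R_Q^{QR} = 104.3 kN and R_R = 110.2 − 104.3 = 5.992 kN.

R_R = 5.992 kN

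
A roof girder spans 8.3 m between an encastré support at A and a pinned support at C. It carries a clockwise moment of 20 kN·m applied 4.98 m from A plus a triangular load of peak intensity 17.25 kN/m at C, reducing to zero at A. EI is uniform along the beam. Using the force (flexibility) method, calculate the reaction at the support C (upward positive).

R_C = 42.41 kN

Take the reaction at C as the redundant and release it; the primary structure is a cantilever fixed at A.
Downward deflection at the released point C due to the loads:
  clockwise couple 20 at a = 4.98: M₀a(2L − a)/(2EI) = 578.7/EI
  triangular load, peak 17.25 at the free end: 11w₀L⁴/(120EI) = 7504/EI
  δ_0 = 8083/EI
Tip deflection under a unit load at C: L³/(3EI) = 190.6/EI.
Compatibility at C: δ_0 − R_C·δ_{CC} = 0, so R_C = 8083/190.6 = 42.41 kN.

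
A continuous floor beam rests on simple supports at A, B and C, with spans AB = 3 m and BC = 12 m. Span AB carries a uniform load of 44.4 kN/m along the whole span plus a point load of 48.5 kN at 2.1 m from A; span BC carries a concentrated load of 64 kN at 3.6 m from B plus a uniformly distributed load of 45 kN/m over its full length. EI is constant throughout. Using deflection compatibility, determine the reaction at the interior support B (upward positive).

Insert a hinge at B; M_B is the redundant, and each span becomes simply supported.
Discontinuity in slope at B on the released structure — sum the simple-span end rotations:
  span AB: UDL 44.4: wL³/(24EI) = 49.95/EI
  span AB: point load 48.5 at a = 2.1: Pab(L + a)/(6LEI) = 25.97/EI
  span BC: point load 64 at a = 3.6: Pab(L + b)/(6LEI) = 548.4/EI
  span BC: UDL 45: wL³/(24EI) = 3240/EI
  relative rotation θ_0 = (75.92 + 3788)/EI = 3864/EI
A unit hogging moment at B produces rotation L₁/(3EI) + L₂/(3EI) = 5/EI.
Compatibility: M_B·(L₁+L₂)/(3EI) = θ_0, giving M_B = 772.9 kN·m (hogging).
Span AB, ΣM about A with M_B applied at B: R_B^{AB}·3 = 301.6 + 772.9, so R_B^{AB} = 358.2 kN and R_A = 181.7 − 358.2 = -176.5 kN.
Span BC, ΣM about C: R_B^{BC}·12 = 3778 + 772.9, so R_B^{BC} = 379.2 kN and R_C = 604 − 379.2 = 224.8 kN.
R_B = 358.2 + 379.2 = 737.4 kN.

R_B = 737.4 kN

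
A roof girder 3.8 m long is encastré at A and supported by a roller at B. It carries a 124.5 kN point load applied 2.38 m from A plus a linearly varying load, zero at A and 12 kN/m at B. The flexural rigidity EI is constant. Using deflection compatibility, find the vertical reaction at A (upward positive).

Release the roller at B. Primary structure: cantilever fixed at A.
Primary-structure tip deflection at B by superposition:
  point load 124.5 at a = 2.38: Pa²(3L − a)/(6EI) = 1060/EI
  triangular load, peak 12 at the free end: 11w₀L⁴/(120EI) = 229.4/EI
  δ_0 = 1290/EI
Tip deflection under a unit load at B: L³/(3EI) = 18.29/EI.
The prop prevents deflection at B: R_B = δ_0/δ_{BB} = 1290/18.29 = 70.5 kN.
Vertical equilibrium: R_A = ΣP − R_B = 147.3 − 70.5 = 76.8 kN.

R_A = 76.8 kN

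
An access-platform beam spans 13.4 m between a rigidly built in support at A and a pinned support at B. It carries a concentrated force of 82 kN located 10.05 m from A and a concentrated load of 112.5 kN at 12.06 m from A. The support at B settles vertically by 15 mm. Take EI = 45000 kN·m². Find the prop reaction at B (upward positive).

R_B = 146.7 kN

Choose R_B as the redundant. The primary structure is the cantilever fixed at A.
Downward deflection at the released point B due to the loads:
  point load 82 at a = 10.05: Pa²(3L − a)/(6EI) = 41618/EI
  point load 112.5 at a = 12.06: Pa²(3L − a)/(6EI) = 76740/EI
  δ_0 = 118358/EI
Tip deflection under a unit load at B: L³/(3EI) = 802/EI.
With EI = 45000 kN·m²: δ_0 = 2.6302 m and δ_{BB} = 0.017823 m/kN.
Compatibility — the beam at B must follow the support down by 0.015 m: δ_0 − R_B·δ_{BB} = 0.015, so R_B = (2.6302 − 0.015)/0.017823 = 146.7 kN.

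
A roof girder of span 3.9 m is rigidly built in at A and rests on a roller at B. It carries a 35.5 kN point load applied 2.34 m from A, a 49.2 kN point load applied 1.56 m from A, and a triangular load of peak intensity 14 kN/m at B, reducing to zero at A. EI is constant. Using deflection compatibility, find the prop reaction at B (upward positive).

Choose R_B as the redundant. The primary structure is the cantilever fixed at A.
Free-end deflection of the primary structure under the applied loading (downward +):
  point load 35.5 at a = 2.34: Pa²(3L − a)/(6EI) = 303.2/EI
  point load 49.2 at a = 1.56: Pa²(3L − a)/(6EI) = 202.3/EI
  triangular load, peak 14 at the free end: 11w₀L⁴/(120EI) = 296.9/EI
  δ_0 = 802.5/EI
Tip deflection under a unit load at B: L³/(3EI) = 19.77/EI.
Compatibility at B: δ_0 − R_B·δ_{BB} = 0, so R_B = 802.5/19.77 = 40.58 kN.

R_B = 40.58 kN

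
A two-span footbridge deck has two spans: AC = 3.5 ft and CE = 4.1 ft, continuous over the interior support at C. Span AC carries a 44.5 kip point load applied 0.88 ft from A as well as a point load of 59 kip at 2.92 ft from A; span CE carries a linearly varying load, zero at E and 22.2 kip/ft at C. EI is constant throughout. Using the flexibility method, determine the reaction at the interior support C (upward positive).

Insert a hinge at C; M_C is the redundant, and each span becomes simply supported.
Discontinuity in slope at C on the released structure — sum the simple-span end rotations:
  span AC: point load 44.5 at a = 0.88: Pab(L + a)/(6LEI) = 21.4/EI
  span AC: point load 59 at a = 2.92: Pab(L + a)/(6LEI) = 30.55/EI
  span CE: triangular load, peak 22.2: w₀L³/(45EI) = 34/EI
  relative rotation θ_0 = (51.95 + 34)/EI = 85.95/EI
A unit hogging moment at C produces rotation L₁/(3EI) + L₂/(3EI) = 2.533/EI.
Compatibility: M_C·(L₁+L₂)/(3EI) = θ_0, giving M_C = 33.93 kip·ft (hogging).
Span AC, ΣM about A with M_C applied at C: R_C^{AC}·3.5 = 211.4 + 33.93, so R_C^{AC} = 70.1 kip and R_A = 103.5 − 70.1 = 33.4 kip.
Span CE, ΣM about E: R_C^{CE}·4.1 = 124.4 + 33.93, so R_C^{CE} = 38.61 kip and R_E = 45.51 − 38.61 = 6.895 kip.
R_C = 70.1 + 38.61 = 108.7 kip.

R_C = 108.7 kip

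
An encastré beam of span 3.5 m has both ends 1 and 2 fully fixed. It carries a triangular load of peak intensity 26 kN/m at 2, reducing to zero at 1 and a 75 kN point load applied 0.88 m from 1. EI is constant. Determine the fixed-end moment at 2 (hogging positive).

M_2 = 28.35 kN·m

Take the two fixed-end moments M_1, M_2 as redundants; the released structure is the simple span 12.
Simple-span end rotations at 1 and 2 under the given loads:
  at 1: triangular load, peak 26: 7w₀L³/(360EI) = 21.68/EI
  at 2: triangular load, peak 26: w₀L³/(45EI) = 24.77/EI
  at 1: point load 75 at a = 0.88: Pab(L + b)/(6LEI) = 50.39/EI
  at 2: point load 75 at a = 0.88: Pab(L + a)/(6LEI) = 36.07/EI
  θ_10 = 72.07/EI,  θ_20 = 60.84/EI
Flexibility coefficients: a unit moment at one end gives L/(3EI) there and L/(6EI) at the far end, so f₁₁ = f₂₂ = 1.167/EI and f₁₂ = f₂₁ = 0.5833/EI.
Compatibility — zero rotation at each built-in end:
  1.167 M_1 + 0.5833 M_2 = 72.07
  0.5833 M_1 + 1.167 M_2 = 60.84
Solving the pair gives M_1 = 47.6 kN·m and M_2 = 28.35 kN·m (hogging).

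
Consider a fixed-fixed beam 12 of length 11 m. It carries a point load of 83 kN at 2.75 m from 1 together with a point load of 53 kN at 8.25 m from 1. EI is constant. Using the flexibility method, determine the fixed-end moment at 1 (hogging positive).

Release both end moments; the primary structure is a simply-supported span 12 with redundants M_1 and M_2.
Simple-span end rotations at 1 and 2 under the given loads:
  at 1: point load 83 at a = 2.75: Pab(L + b)/(6LEI) = 549.2/EI
  at 2: point load 83 at a = 2.75: Pab(L + a)/(6LEI) = 392.3/EI
  at 1: point load 53 at a = 8.25: Pab(L + b)/(6LEI) = 250.5/EI
  at 2: point load 53 at a = 8.25: Pab(L + a)/(6LEI) = 350.7/EI
  θ_10 = 799.7/EI,  θ_20 = 743/EI
Flexibility coefficients: a unit moment at one end gives L/(3EI) there and L/(6EI) at the far end, so f₁₁ = f₂₂ = 3.667/EI and f₁₂ = f₂₁ = 1.833/EI.
Compatibility — zero rotation at each built-in end:
  3.667 M_1 + 1.833 M_2 = 799.7
  1.833 M_1 + 3.667 M_2 = 743
Solving the pair gives M_1 = 155.7 kN·m and M_2 = 124.8 kN·m (hogging).

M_1 = 155.7 kN·m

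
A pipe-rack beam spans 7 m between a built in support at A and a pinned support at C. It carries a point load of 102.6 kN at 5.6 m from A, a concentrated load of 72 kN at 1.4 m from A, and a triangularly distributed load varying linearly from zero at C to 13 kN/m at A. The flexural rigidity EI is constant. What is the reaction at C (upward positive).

R_C = 85.36 kN

Release the roller at C. Primary structure: cantilever fixed at A.
Free-end deflection of the primary structure under the applied loading (downward +):
  point load 102.6 at a = 5.6: Pa²(3L − a)/(6EI) = 8258/EI
  point load 72 at a = 1.4: Pa²(3L − a)/(6EI) = 461/EI
  triangular load, peak 13 at the fixed end: w₀L⁴/(30EI) = 1040/EI
  δ_0 = 9760/EI
Flexibility coefficient — unit upward force at C: δ_{CC} = L³/(3EI) = 114.3/EI.
Compatibility at C: δ_0 − R_C·δ_{CC} = 0, so R_C = 9760/114.3 = 85.36 kN.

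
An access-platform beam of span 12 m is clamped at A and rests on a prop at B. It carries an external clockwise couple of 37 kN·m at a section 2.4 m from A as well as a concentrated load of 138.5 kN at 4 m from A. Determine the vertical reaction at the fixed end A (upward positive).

R_A = 116.3 kN

Take the reaction at B as the redundant and release it; the primary structure is a cantilever fixed at A.
Primary-structure tip deflection at B by superposition:
  clockwise couple 37 at a = 2.4: M₀a(2L − a)/(2EI) = 959/EI
  point load 138.5 at a = 4: Pa²(3L − a)/(6EI) = 11819/EI
  δ_0 = 12778/EI
Flexibility coefficient — unit upward force at B: δ_{BB} = L³/(3EI) = 576/EI.
The prop prevents deflection at B: R_B = δ_0/δ_{BB} = 12778/576 = 22.18 kN.
Vertical equilibrium: R_A = ΣP − R_B = 138.5 − 22.18 = 116.3 kN.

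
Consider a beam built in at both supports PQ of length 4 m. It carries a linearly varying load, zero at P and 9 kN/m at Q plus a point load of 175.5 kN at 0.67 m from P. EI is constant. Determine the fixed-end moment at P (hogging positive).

M_P = 86.29 kN·m

Take the two fixed-end moments M_P, M_Q as redundants; the released structure is the simple span PQ.
On the primary (simply-supported) span, the end slopes from the loading are:
  at P: triangular load, peak 9: 7w₀L³/(360EI) = 11.2/EI
  at Q: triangular load, peak 9: w₀L³/(45EI) = 12.8/EI
  at P: point load 175.5 at a = 0.67: Pab(L + b)/(6LEI) = 119.6/EI
  at Q: point load 175.5 at a = 0.67: Pab(L + a)/(6LEI) = 76.19/EI
  θ_P0 = 130.8/EI,  θ_Q0 = 88.99/EI
Flexibility coefficients: a unit moment at one end gives L/(3EI) there and L/(6EI) at the far end, so f₁₁ = f₂₂ = 1.333/EI and f₁₂ = f₂₁ = 0.6667/EI.
Compatibility — zero rotation at each built-in end:
  1.333 M_P + 0.6667 M_Q = 130.8
  0.6667 M_P + 1.333 M_Q = 88.99
Solving the pair gives M_P = 86.29 kN·m and M_Q = 23.6 kN·m (hogging).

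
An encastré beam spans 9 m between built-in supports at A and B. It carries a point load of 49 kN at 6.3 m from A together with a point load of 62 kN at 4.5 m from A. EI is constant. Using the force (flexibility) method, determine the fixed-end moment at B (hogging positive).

Take the two fixed-end moments M_A, M_B as redundants; the released structure is the simple span AB.
End rotations of the released simple span under the applied load (×1/EI):
  at A: point load 49 at a = 6.3: Pab(L + b)/(6LEI) = 180.6/EI
  at B: point load 49 at a = 6.3: Pab(L + a)/(6LEI) = 236.2/EI
  at A: point load 62 at a = 4.5: Pab(L + b)/(6LEI) = 313.9/EI
  at B: point load 62 at a = 4.5: Pab(L + a)/(6LEI) = 313.9/EI
  θ_A0 = 494.5/EI,  θ_B0 = 550/EI
Flexibility coefficients: a unit moment at one end gives L/(3EI) there and L/(6EI) at the far end, so f₁₁ = f₂₂ = 3/EI and f₁₂ = f₂₁ = 1.5/EI.
Compatibility — zero rotation at each built-in end:
  3 M_A + 1.5 M_B = 494.5
  1.5 M_A + 3 M_B = 550
Solving the pair gives M_A = 97.53 kN·m and M_B = 134.6 kN·m (hogging).

M_B = 134.6 kN·m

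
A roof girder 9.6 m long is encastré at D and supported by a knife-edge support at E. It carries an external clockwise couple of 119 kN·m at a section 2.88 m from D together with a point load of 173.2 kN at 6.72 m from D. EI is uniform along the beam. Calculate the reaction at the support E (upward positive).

R_E = 107.1 kN

Choose R_E as the redundant. The primary structure is the cantilever fixed at D.
Deflection at E on the released cantilever, summing each load's contribution:
  clockwise couple 119 at a = 2.88: M₀a(2L − a)/(2EI) = 2797/EI
  point load 173.2 at a = 6.72: Pa²(3L − a)/(6EI) = 28783/EI
  δ_0 = 31579/EI
Flexibility coefficient — unit upward force at E: δ_{EE} = L³/(3EI) = 294.9/EI.
Compatibility at E: δ_0 − R_E·δ_{EE} = 0, so R_E = 31579/294.9 = 107.1 kN.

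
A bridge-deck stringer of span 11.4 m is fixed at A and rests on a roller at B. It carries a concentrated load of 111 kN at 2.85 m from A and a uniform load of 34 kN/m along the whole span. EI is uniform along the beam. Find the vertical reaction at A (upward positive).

Remove the prop at B; the released (primary) structure is a cantilever built in at A.
Free-end deflection of the primary structure under the applied loading (downward +):
  point load 111 at a = 2.85: Pa²(3L − a)/(6EI) = 4711/EI
  UDL 34: wL⁴/(8EI) = 71781/EI
  δ_0 = 76492/EI
Tip deflection under a unit load at B: L³/(3EI) = 493.8/EI.
The prop prevents deflection at B: R_B = δ_0/δ_{BB} = 76492/493.8 = 154.9 kN.
Vertical equilibrium: R_A = ΣP − R_B = 498.6 − 154.9 = 343.7 kN.

R_A = 343.7 kN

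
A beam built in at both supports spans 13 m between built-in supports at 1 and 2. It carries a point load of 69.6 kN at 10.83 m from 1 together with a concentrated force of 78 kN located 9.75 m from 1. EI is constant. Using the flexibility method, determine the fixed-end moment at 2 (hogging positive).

M_2 = 247.4 kN·m

Release both end moments; the primary structure is a simply-supported span 12 with redundants M_1 and M_2.
End rotations of the released simple span under the applied load (×1/EI):
  at 1: point load 69.6 at a = 10.83: Pab(L + b)/(6LEI) = 318.1/EI
  at 2: point load 69.6 at a = 10.83: Pab(L + a)/(6LEI) = 499.7/EI
  at 1: point load 78 at a = 9.75: Pab(L + b)/(6LEI) = 514.9/EI
  at 2: point load 78 at a = 9.75: Pab(L + a)/(6LEI) = 720.9/EI
  θ_10 = 833/EI,  θ_20 = 1221/EI
Flexibility coefficients: a unit moment at one end gives L/(3EI) there and L/(6EI) at the far end, so f₁₁ = f₂₂ = 4.333/EI and f₁₂ = f₂₁ = 2.167/EI.
Compatibility — zero rotation at each built-in end:
  4.333 M_1 + 2.167 M_2 = 833
  2.167 M_1 + 4.333 M_2 = 1221
Solving the pair gives M_1 = 68.53 kN·m and M_2 = 247.4 kN·m (hogging).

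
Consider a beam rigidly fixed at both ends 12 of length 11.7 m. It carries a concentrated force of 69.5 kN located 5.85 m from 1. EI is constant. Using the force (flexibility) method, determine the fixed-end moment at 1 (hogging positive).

M_1 = 101.6 kN·m

Release both end moments; the primary structure is a simply-supported span 12 with redundants M_1 and M_2.
End rotations of the released simple span under the applied load (×1/EI):
  at 1: point load 69.5 at a = 5.85: Pab(L + b)/(6LEI) = 594.6/EI
  at 2: point load 69.5 at a = 5.85: Pab(L + a)/(6LEI) = 594.6/EI
  θ_10 = 594.6/EI,  θ_20 = 594.6/EI
Flexibility coefficients: a unit moment at one end gives L/(3EI) there and L/(6EI) at the far end, so f₁₁ = f₂₂ = 3.9/EI and f₁₂ = f₂₁ = 1.95/EI.
Compatibility — zero rotation at each built-in end:
  3.9 M_1 + 1.95 M_2 = 594.6
  1.95 M_1 + 3.9 M_2 = 594.6
Solving the pair gives M_1 = 101.6 kN·m and M_2 = 101.6 kN·m (hogging).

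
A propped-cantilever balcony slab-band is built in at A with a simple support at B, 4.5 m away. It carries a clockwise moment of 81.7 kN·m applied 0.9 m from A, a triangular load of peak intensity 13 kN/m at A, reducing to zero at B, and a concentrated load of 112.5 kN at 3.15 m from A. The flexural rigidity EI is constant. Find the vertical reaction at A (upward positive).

R_A = 62.7 kN

Remove the prop at B; the released (primary) structure is a cantilever built in at A.
Deflection at B on the released cantilever, summing each load's contribution:
  clockwise couple 81.7 at a = 0.9: M₀a(2L − a)/(2EI) = 297.8/EI
  triangular load, peak 13 at the fixed end: w₀L⁴/(30EI) = 177.7/EI
  point load 112.5 at a = 3.15: Pa²(3L − a)/(6EI) = 1926/EI
  δ_0 = 2401/EI
Tip deflection under a unit load at B: L³/(3EI) = 30.38/EI.
Compatibility at B: δ_0 − R_B·δ_{BB} = 0, so R_B = 2401/30.38 = 79.05 kN.
Vertical equilibrium: R_A = ΣP − R_B = 141.8 − 79.05 = 62.7 kN.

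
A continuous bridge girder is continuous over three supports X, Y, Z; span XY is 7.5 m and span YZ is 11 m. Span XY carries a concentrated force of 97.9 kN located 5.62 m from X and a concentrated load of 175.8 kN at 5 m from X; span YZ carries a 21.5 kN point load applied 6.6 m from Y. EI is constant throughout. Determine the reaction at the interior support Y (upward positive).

R_Y = 237.6 kN

Take M_Y as the redundant. Released structure: two simple spans XY and YZ with a hinge at Y.
End slopes at the hinge Y, treating each span as simply supported:
  span XY: point load 97.9 at a = 5.62: Pab(L + a)/(6LEI) = 301.6/EI
  span XY: point load 175.8 at a = 5: Pab(L + a)/(6LEI) = 610.4/EI
  span YZ: point load 21.5 at a = 6.6: Pab(L + b)/(6LEI) = 145.7/EI
  relative rotation θ_0 = (912 + 145.7)/EI = 1058/EI
A unit hogging moment at Y produces rotation L₁/(3EI) + L₂/(3EI) = 6.167/EI.
Slope continuity at Y: θ_0 = M_Y·6.167/EI, so M_Y = 1058/6.167 = 171.5 kN·m (hogging).
Span XY, ΣM about X with M_Y applied at Y: R_Y^{XY}·7.5 = 1429 + 171.5, so R_Y^{XY} = 213.4 kN and R_X = 273.7 − 213.4 = 60.27 kN.
Span YZ, ΣM about Z: R_Y^{YZ}·11 = 94.6 + 171.5, so R_Y^{YZ} = 24.19 kN and R_Z = 21.5 − 24.19 = -2.692 kN.
R_Y = 213.4 + 24.19 = 237.6 kN.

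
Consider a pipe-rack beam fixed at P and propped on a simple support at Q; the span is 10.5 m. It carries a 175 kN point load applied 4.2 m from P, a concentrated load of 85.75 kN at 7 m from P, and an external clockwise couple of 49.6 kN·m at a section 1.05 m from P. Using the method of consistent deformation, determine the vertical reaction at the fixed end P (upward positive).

R_P = 178.5 kN

Choose R_Q as the redundant. The primary structure is the cantilever fixed at P.
Deflection at Q on the released cantilever, summing each load's contribution:
  point load 175 at a = 4.2: Pa²(3L − a)/(6EI) = 14046/EI
  point load 85.75 at a = 7: Pa²(3L − a)/(6EI) = 17157/EI
  clockwise couple 49.6 at a = 1.05: M₀a(2L − a)/(2EI) = 519.5/EI
  δ_0 = 31722/EI
Tip deflection under a unit load at Q: L³/(3EI) = 385.9/EI.
The prop prevents deflection at Q: R_Q = δ_0/δ_{QQ} = 31722/385.9 = 82.21 kN.
Vertical equilibrium: R_P = ΣP − R_Q = 260.8 − 82.21 = 178.5 kN.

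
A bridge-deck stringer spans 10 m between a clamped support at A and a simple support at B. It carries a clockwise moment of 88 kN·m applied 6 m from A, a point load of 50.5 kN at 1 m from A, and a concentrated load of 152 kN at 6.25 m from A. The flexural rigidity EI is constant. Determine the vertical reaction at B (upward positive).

R_B = 82.33 kN

Remove the prop at B; the released (primary) structure is a cantilever built in at A.
Free-end deflection of the primary structure under the applied loading (downward +):
  clockwise couple 88 at a = 6: M₀a(2L − a)/(2EI) = 3696/EI
  point load 50.5 at a = 1: Pa²(3L − a)/(6EI) = 244.1/EI
  point load 152 at a = 6.25: Pa²(3L − a)/(6EI) = 23503/EI
  δ_0 = 27443/EI
Flexibility coefficient — unit upward force at B: δ_{BB} = L³/(3EI) = 333.3/EI.
Compatibility at B: δ_0 − R_B·δ_{BB} = 0, so R_B = 27443/333.3 = 82.33 kN.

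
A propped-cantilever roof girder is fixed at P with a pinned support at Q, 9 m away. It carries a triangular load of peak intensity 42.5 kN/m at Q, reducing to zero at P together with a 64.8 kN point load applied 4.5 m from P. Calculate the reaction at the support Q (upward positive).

Take the reaction at Q as the redundant and release it; the primary structure is a cantilever fixed at P.
Downward deflection at the released point Q due to the loads:
  triangular load, peak 42.5 at the free end: 11w₀L⁴/(120EI) = 25561/EI
  point load 64.8 at a = 4.5: Pa²(3L − a)/(6EI) = 4921/EI
  δ_0 = 30481/EI
Flexibility coefficient — unit upward force at Q: δ_{QQ} = L³/(3EI) = 243/EI.
The prop prevents deflection at Q: R_Q = δ_0/δ_{QQ} = 30481/243 = 125.4 kN.

R_Q = 125.4 kN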